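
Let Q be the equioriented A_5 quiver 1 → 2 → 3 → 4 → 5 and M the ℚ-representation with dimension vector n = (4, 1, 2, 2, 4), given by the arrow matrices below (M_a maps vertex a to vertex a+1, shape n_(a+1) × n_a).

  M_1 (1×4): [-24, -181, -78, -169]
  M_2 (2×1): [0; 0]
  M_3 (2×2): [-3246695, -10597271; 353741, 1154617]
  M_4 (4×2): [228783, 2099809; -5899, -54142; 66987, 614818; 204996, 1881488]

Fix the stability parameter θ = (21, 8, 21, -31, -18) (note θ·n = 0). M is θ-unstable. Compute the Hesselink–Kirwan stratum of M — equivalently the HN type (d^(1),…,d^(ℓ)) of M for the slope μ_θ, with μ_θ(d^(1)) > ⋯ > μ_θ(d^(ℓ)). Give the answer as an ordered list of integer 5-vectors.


Via rank(M_{q-1}∘⋯∘M_p): M ≅ I[1,1]^3, I[1,2], I[3,5]^2, I[5,5]^2.
μ_θ-semistable layers: μ^(1)=21; μ^(2)=29/2; μ^(3)=-28/3; μ^(4)=-18

((3, 0, 0, 0, 0); (1, 1, 0, 0, 0); (0, 0, 2, 2, 2); (0, 0, 0, 0, 2))


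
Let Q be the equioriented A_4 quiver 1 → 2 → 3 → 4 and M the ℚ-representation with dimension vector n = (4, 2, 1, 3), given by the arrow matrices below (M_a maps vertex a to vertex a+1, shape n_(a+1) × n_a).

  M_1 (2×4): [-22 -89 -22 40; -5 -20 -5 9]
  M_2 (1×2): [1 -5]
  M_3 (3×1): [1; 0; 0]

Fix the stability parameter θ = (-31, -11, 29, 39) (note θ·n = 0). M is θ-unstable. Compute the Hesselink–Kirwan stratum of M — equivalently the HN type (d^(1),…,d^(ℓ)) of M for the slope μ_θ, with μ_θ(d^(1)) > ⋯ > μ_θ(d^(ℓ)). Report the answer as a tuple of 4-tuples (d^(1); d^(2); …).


Barcode: M ≅ I[1,1]^2, I[1,2], I[1,4], I[4,4]^2. HN layers by μ_θ (4 steps, strictly decreasing):
  μ^(1)=39; μ^(2)=29; μ^(3)=-11; μ^(4)=-31

((0, 0, 0, 3); (0, 0, 1, 0); (0, 2, 0, 0); (4, 0, 0, 0))


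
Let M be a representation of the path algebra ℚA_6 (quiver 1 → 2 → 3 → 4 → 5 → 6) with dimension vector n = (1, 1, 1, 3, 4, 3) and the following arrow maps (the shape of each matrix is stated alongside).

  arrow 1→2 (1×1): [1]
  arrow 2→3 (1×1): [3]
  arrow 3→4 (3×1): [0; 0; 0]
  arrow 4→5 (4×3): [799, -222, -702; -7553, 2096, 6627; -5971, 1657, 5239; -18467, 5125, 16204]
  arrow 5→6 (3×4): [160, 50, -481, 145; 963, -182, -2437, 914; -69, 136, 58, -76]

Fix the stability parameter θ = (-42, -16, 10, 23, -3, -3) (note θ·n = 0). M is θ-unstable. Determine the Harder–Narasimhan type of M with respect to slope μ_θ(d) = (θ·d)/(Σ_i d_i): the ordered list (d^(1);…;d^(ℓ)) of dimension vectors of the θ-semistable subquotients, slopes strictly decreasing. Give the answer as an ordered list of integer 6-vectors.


Barcode: M ≅ I[1,3], I[4,6]^3, I[5,5]. HN layers by μ_θ (5 steps, strictly decreasing):
  μ^(1)=10; μ^(2)=17/3; μ^(3)=-3; μ^(4)=-16; μ^(5)=-42

((0, 0, 1, 0, 0, 0); (0, 0, 0, 3, 3, 3); (0, 0, 0, 0, 1, 0); (0, 1, 0, 0, 0, 0); (1, 0, 0, 0, 0, 0))


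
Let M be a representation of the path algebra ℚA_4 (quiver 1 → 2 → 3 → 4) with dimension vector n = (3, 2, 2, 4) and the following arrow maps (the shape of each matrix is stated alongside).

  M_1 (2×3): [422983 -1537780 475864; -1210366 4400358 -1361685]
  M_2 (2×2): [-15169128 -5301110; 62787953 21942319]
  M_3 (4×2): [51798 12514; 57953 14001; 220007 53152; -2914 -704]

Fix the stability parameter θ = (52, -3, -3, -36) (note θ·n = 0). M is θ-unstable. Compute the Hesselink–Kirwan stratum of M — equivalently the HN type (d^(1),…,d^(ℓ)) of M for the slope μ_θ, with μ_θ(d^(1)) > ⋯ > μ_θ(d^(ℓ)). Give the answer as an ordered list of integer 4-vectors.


Interval decomposition of M: I[1,1], I[1,4]^2, I[4,4]^2.
HN type (ℓ=3): μ^(1)=52; μ^(2)=5/2; μ^(3)=-36

((1, 0, 0, 0); (2, 2, 2, 2); (0, 0, 0, 2))


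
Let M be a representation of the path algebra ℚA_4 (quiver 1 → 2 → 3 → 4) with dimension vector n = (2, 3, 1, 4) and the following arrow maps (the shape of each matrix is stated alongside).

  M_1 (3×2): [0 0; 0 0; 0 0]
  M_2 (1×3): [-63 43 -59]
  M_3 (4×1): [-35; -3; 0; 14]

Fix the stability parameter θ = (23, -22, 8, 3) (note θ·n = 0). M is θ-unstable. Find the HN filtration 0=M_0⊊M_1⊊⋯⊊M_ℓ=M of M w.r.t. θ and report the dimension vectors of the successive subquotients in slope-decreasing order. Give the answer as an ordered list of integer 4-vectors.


Barcode: M ≅ I[1,1]^2, I[2,2]^2, I[2,4], I[4,4]^3. HN layers by μ_θ (4 steps, strictly decreasing):
  μ^(1)=23; μ^(2)=11/2; μ^(3)=3; μ^(4)=-22

((2, 0, 0, 0); (0, 0, 1, 1); (0, 0, 0, 3); (0, 3, 0, 0))


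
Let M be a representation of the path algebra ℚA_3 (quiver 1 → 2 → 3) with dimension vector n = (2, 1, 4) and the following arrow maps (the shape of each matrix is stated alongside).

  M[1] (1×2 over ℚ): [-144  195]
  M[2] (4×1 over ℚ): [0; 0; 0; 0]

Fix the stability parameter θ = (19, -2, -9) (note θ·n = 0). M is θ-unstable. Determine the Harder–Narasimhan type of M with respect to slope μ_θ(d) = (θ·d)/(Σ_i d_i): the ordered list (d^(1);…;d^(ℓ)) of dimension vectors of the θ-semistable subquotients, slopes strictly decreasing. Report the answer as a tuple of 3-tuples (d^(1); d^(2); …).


Barcode: M ≅ I[1,1], I[1,2], I[3,3]^4. HN layers by μ_θ (3 steps, strictly decreasing):
  μ^(1)=19; μ^(2)=17/2; μ^(3)=-9

((1, 0, 0); (1, 1, 0); (0, 0, 4))


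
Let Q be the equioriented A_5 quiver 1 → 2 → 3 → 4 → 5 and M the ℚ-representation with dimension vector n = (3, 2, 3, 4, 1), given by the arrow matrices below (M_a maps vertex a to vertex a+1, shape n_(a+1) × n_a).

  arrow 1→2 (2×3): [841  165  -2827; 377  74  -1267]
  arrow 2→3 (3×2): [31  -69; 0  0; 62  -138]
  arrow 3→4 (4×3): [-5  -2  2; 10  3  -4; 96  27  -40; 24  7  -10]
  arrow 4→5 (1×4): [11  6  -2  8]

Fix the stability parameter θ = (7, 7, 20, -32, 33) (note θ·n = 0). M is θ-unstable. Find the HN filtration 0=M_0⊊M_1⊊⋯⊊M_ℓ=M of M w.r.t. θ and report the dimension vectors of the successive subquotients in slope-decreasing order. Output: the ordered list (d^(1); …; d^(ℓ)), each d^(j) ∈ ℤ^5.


Barcode: M ≅ I[1,1], I[1,2], I[1,5], I[3,4]^2, I[4,4]. HN layers by μ_θ (5 steps, strictly decreasing):
  μ^(1)=33; μ^(2)=7; μ^(3)=1/2; μ^(4)=-6; μ^(5)=-32

((0, 0, 0, 0, 1); (2, 1, 0, 0, 0); (1, 1, 1, 1, 0); (0, 0, 2, 2, 0); (0, 0, 0, 1, 0))


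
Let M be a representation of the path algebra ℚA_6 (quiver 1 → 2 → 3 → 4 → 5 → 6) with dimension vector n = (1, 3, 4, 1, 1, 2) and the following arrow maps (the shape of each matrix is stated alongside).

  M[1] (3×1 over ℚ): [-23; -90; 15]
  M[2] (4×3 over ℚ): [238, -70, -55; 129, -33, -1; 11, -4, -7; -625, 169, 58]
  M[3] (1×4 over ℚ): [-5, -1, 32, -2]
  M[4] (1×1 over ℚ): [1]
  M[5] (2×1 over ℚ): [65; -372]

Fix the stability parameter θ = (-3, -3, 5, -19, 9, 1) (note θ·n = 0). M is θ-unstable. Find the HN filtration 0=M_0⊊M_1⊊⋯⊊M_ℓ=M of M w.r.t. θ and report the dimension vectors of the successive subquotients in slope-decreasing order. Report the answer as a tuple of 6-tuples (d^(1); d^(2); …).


Barcode: M ≅ I[1,6], I[2,3]^2, I[3,3], I[6,6]. HN layers by μ_θ (4 steps, strictly decreasing):
  μ^(1)=5; μ^(2)=1; μ^(3)=-3; μ^(4)=-5

((0, 0, 3, 0, 1, 1); (0, 0, 0, 0, 0, 1); (0, 2, 0, 0, 0, 0); (1, 1, 1, 1, 0, 0))


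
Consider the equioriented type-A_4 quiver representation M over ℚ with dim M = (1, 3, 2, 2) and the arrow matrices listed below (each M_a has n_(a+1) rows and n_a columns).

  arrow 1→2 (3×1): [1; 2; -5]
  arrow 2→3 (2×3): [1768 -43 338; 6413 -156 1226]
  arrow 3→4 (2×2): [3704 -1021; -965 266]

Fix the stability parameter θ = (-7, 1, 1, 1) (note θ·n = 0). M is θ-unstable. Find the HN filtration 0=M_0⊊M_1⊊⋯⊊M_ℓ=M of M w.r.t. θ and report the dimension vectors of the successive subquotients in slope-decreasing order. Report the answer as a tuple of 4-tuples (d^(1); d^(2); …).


Interval decomposition of M: I[1,4], I[2,2], I[2,4].
HN type (ℓ=2): μ^(1)=1; μ^(2)=-7

((0, 3, 2, 2); (1, 0, 0, 0))


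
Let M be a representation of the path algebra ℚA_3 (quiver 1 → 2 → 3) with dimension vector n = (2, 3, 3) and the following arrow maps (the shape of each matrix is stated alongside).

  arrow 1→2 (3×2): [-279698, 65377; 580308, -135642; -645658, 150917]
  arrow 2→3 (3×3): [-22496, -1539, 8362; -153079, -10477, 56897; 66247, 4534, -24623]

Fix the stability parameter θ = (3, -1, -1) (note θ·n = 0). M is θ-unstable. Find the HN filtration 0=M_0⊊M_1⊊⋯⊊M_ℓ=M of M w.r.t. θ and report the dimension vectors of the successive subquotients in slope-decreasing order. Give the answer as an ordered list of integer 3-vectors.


Via rank(M_{q-1}∘⋯∘M_p): M ≅ I[1,1], I[1,2], I[2,3]^2, I[3,3].
μ_θ-semistable layers: μ^(1)=3; μ^(2)=1; μ^(3)=-1

((1, 0, 0); (1, 1, 0); (0, 2, 3))


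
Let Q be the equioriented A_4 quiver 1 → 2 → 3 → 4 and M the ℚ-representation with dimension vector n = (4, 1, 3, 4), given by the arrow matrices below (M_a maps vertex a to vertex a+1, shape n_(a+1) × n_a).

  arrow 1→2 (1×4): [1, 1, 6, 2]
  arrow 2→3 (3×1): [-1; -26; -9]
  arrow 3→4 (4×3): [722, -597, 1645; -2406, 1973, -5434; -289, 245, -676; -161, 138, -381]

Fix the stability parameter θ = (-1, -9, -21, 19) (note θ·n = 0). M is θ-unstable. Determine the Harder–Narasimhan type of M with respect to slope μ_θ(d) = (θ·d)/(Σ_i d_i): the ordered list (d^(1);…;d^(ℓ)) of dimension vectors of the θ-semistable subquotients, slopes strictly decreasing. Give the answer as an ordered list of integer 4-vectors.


Via rank(M_{q-1}∘⋯∘M_p): M ≅ I[1,1]^3, I[1,4], I[3,4]^2, I[4,4].
μ_θ-semistable layers: μ^(1)=19; μ^(2)=-1; μ^(3)=-31/3; μ^(4)=-21

((0, 0, 0, 4); (3, 0, 0, 0); (1, 1, 1, 0); (0, 0, 2, 0))


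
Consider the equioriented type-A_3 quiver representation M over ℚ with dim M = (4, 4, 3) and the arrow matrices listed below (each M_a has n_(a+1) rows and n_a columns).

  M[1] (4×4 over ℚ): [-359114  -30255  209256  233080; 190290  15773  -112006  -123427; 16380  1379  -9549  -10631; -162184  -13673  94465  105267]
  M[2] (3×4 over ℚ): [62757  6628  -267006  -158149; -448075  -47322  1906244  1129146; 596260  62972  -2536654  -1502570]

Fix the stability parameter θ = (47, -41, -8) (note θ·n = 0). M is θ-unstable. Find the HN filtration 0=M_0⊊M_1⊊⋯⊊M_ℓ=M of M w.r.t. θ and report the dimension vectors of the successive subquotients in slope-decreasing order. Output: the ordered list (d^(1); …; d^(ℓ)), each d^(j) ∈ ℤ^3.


Interval decomposition of M: I[1,1], I[1,3]^3, I[2,2].
HN type (ℓ=3): μ^(1)=47; μ^(2)=-2/3; μ^(3)=-41

((1, 0, 0); (3, 3, 3); (0, 1, 0))


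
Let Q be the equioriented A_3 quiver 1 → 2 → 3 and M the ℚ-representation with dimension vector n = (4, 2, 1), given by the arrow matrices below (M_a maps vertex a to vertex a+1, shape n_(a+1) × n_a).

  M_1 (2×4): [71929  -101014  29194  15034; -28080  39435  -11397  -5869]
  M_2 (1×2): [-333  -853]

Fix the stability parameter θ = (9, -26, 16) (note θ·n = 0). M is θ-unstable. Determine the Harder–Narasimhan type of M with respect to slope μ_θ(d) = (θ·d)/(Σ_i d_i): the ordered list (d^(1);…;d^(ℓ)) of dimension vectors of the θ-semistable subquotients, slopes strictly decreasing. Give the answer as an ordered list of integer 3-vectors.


Via rank(M_{q-1}∘⋯∘M_p): M ≅ I[1,1]^2, I[1,2], I[1,3].
μ_θ-semistable layers: μ^(1)=16; μ^(2)=9; μ^(3)=-17/2

((0, 0, 1); (2, 0, 0); (2, 2, 0))


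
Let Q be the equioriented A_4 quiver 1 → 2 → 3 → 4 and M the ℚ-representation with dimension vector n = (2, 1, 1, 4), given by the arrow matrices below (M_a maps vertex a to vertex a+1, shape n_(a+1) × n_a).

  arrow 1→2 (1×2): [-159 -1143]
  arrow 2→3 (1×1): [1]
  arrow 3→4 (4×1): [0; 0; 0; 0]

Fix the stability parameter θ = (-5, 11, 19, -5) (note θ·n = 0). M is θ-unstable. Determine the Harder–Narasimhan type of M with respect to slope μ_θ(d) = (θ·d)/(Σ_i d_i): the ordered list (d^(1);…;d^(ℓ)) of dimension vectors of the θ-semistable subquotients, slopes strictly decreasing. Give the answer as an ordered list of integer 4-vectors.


Barcode: M ≅ I[1,1], I[1,3], I[4,4]^4. HN layers by μ_θ (3 steps, strictly decreasing):
  μ^(1)=19; μ^(2)=11; μ^(3)=-5

((0, 0, 1, 0); (0, 1, 0, 0); (2, 0, 0, 4))


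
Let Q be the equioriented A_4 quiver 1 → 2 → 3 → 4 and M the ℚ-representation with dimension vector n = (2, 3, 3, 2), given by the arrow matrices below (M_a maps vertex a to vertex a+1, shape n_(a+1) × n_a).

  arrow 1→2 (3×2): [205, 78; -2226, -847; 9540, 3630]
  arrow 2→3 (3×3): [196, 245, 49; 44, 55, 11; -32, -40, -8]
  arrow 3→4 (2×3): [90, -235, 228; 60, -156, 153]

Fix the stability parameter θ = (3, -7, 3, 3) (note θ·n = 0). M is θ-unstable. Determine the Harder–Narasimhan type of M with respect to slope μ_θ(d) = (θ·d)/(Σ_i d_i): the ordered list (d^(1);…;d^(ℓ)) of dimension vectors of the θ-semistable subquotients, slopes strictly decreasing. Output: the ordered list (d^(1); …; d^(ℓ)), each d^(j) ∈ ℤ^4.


Via rank(M_{q-1}∘⋯∘M_p): M ≅ I[1,2], I[1,4], I[2,2], I[3,3], I[3,4].
μ_θ-semistable layers: μ^(1)=3; μ^(2)=-2; μ^(3)=-7

((0, 0, 3, 2); (2, 2, 0, 0); (0, 1, 0, 0))


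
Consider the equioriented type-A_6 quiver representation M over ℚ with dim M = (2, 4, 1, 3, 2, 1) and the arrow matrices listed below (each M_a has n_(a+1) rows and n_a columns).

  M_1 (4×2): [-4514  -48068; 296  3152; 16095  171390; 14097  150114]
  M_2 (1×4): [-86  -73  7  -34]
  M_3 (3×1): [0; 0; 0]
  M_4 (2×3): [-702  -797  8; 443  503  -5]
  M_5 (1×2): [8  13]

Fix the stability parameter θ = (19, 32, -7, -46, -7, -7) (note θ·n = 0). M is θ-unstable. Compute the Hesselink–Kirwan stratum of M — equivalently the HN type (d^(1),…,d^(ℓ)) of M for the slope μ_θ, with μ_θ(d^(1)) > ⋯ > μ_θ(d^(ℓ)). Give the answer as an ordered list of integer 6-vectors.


Interval decomposition of M: I[1,1], I[1,3], I[2,2]^3, I[4,4], I[4,5], I[4,6].
HN type (ℓ=5): μ^(1)=32; μ^(2)=19; μ^(3)=44/3; μ^(4)=-7; μ^(5)=-46

((0, 3, 0, 0, 0, 0); (1, 0, 0, 0, 0, 0); (1, 1, 1, 0, 0, 0); (0, 0, 0, 0, 2, 1); (0, 0, 0, 3, 0, 0))


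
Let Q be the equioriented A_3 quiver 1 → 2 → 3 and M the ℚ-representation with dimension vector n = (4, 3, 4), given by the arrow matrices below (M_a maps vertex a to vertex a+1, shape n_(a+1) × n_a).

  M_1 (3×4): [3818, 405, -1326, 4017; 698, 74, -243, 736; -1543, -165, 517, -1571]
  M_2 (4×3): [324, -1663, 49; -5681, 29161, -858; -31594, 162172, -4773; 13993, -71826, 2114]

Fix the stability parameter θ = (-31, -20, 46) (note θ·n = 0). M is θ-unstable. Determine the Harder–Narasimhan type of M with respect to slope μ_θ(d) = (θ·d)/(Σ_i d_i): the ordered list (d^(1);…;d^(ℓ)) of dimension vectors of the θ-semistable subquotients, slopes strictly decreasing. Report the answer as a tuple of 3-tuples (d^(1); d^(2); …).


Interval decomposition of M: I[1,1], I[1,3]^3, I[3,3].
HN type (ℓ=3): μ^(1)=46; μ^(2)=-20; μ^(3)=-31

((0, 0, 4); (0, 3, 0); (4, 0, 0))


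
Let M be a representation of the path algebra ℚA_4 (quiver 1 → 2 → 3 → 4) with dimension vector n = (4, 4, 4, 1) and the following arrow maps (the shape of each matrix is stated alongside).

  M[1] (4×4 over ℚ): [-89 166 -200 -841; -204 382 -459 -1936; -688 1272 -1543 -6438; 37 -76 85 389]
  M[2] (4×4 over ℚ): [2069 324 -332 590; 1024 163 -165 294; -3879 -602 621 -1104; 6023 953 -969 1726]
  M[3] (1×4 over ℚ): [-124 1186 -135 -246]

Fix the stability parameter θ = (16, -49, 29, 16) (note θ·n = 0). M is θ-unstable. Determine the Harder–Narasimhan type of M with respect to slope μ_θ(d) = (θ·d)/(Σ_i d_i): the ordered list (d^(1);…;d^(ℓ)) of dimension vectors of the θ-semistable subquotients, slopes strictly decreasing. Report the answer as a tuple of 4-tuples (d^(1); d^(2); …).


Barcode: M ≅ I[1,1], I[1,3]^2, I[1,4], I[2,3]. HN layers by μ_θ (5 steps, strictly decreasing):
  μ^(1)=29; μ^(2)=45/2; μ^(3)=16; μ^(4)=-33/2; μ^(5)=-49

((0, 0, 3, 0); (0, 0, 1, 1); (1, 0, 0, 0); (3, 3, 0, 0); (0, 1, 0, 0))


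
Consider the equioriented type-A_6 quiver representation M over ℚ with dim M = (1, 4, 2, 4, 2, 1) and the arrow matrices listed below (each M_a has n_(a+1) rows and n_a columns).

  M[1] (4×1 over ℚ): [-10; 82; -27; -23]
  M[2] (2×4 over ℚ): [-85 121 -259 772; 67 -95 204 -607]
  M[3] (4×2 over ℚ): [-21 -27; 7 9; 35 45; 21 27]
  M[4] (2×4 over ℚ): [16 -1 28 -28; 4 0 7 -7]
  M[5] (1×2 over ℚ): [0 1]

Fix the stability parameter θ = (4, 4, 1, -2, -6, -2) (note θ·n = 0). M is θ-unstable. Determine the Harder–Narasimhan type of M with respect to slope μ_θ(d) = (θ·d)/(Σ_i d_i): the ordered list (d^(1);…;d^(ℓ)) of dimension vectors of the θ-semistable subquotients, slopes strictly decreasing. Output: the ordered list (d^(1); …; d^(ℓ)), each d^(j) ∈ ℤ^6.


Barcode: M ≅ I[1,3], I[2,2]^2, I[2,6], I[4,4]^2, I[4,5]. HN layers by μ_θ (5 steps, strictly decreasing):
  μ^(1)=4; μ^(2)=3; μ^(3)=-1; μ^(4)=-2; μ^(5)=-4

((0, 2, 0, 0, 0, 0); (1, 1, 1, 0, 0, 0); (0, 1, 1, 1, 1, 1); (0, 0, 0, 2, 0, 0); (0, 0, 0, 1, 1, 0))


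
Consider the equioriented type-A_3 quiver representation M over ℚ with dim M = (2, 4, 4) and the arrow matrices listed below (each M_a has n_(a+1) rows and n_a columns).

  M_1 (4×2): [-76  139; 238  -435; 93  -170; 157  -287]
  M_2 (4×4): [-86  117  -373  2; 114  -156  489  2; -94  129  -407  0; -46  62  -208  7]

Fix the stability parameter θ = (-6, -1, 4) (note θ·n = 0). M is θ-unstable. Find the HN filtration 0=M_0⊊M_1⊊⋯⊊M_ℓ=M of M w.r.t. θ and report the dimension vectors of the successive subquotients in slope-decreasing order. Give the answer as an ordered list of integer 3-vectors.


Barcode: M ≅ I[1,3]^2, I[2,2], I[2,3], I[3,3]. HN layers by μ_θ (3 steps, strictly decreasing):
  μ^(1)=4; μ^(2)=-1; μ^(3)=-6

((0, 0, 4); (0, 4, 0); (2, 0, 0))


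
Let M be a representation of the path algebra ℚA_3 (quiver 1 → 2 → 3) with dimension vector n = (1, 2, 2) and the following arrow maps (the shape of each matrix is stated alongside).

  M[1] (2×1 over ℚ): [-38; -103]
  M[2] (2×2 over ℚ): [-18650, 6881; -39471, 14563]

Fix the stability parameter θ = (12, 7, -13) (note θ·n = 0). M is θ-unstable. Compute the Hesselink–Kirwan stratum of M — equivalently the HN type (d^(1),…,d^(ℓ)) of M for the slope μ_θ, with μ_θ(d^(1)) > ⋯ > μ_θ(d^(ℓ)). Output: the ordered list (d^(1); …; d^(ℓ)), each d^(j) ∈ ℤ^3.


Via rank(M_{q-1}∘⋯∘M_p): M ≅ I[1,3], I[2,3].
μ_θ-semistable layers: μ^(1)=2; μ^(2)=-3

((1, 1, 1); (0, 1, 1))


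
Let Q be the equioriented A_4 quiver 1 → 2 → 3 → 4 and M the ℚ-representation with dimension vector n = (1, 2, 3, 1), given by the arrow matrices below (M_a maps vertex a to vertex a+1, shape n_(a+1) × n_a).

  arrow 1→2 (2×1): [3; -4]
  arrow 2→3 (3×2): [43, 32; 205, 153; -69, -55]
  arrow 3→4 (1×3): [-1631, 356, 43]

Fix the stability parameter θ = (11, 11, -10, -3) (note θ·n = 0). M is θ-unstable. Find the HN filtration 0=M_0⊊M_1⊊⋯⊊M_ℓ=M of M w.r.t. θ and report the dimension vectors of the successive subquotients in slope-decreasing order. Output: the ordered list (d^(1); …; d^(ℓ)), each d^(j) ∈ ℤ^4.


Via rank(M_{q-1}∘⋯∘M_p): M ≅ I[1,4], I[2,3], I[3,3].
μ_θ-semistable layers: μ^(1)=9/4; μ^(2)=1/2; μ^(3)=-10

((1, 1, 1, 1); (0, 1, 1, 0); (0, 0, 1, 0))


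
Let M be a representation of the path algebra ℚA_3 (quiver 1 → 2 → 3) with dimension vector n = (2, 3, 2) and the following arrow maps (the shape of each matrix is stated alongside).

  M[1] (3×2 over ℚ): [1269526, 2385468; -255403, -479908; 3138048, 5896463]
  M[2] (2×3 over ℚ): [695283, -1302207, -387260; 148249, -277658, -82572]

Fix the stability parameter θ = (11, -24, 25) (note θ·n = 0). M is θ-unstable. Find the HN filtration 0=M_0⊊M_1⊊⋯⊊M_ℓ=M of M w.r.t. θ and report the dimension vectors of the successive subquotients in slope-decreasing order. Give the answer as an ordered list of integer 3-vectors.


Barcode: M ≅ I[1,2], I[1,3], I[2,3]. HN layers by μ_θ (3 steps, strictly decreasing):
  μ^(1)=25; μ^(2)=-13/2; μ^(3)=-24

((0, 0, 2); (2, 2, 0); (0, 1, 0))


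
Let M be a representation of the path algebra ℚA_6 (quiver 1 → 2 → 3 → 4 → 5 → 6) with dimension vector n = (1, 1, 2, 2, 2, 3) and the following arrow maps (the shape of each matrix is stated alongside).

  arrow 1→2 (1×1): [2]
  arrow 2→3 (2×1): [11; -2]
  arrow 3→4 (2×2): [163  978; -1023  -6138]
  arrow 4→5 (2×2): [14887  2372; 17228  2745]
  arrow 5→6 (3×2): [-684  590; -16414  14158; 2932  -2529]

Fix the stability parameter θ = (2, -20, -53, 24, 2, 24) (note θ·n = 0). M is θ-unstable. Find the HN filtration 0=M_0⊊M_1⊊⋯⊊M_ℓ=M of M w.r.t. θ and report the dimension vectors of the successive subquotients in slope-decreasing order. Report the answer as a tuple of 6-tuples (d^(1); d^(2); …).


Barcode: M ≅ I[1,6], I[3,3], I[4,6], I[6,6]. HN layers by μ_θ (4 steps, strictly decreasing):
  μ^(1)=24; μ^(2)=13; μ^(3)=-71/3; μ^(4)=-53

((0, 0, 0, 0, 0, 3); (0, 0, 0, 2, 2, 0); (1, 1, 1, 0, 0, 0); (0, 0, 1, 0, 0, 0))


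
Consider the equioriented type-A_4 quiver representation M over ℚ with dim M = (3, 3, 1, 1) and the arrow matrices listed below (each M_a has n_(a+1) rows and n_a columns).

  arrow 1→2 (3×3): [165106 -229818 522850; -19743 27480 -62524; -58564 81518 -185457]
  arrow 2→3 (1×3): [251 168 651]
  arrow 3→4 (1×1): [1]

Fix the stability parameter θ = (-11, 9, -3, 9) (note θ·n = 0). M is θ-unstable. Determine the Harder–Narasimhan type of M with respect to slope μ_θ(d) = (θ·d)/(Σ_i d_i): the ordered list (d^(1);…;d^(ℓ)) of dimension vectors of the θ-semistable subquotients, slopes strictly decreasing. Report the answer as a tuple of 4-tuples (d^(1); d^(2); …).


Interval decomposition of M: I[1,2]^2, I[1,4].
HN type (ℓ=3): μ^(1)=9; μ^(2)=3; μ^(3)=-11

((0, 2, 0, 1); (0, 1, 1, 0); (3, 0, 0, 0))


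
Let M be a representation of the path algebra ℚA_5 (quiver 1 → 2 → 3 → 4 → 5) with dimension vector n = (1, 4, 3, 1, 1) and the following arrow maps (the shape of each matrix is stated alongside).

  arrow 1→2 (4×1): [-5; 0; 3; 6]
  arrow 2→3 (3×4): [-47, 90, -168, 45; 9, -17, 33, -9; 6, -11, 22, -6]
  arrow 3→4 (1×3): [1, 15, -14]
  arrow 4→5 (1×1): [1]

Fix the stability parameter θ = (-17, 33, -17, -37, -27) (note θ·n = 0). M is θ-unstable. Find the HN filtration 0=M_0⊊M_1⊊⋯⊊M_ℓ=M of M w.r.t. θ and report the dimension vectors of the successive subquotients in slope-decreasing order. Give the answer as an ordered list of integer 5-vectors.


Interval decomposition of M: I[1,5], I[2,2], I[2,3]^2.
HN type (ℓ=4): μ^(1)=33; μ^(2)=8; μ^(3)=-12; μ^(4)=-17

((0, 1, 0, 0, 0); (0, 2, 2, 0, 0); (0, 1, 1, 1, 1); (1, 0, 0, 0, 0))


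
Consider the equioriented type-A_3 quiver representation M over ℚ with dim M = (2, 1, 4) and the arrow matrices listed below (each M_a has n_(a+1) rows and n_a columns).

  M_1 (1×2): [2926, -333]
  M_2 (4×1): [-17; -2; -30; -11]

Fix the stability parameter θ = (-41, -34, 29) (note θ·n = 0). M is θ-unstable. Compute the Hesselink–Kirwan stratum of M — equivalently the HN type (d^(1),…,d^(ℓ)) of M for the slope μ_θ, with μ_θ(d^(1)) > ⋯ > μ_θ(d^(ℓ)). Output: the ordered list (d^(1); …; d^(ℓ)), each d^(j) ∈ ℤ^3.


Barcode: M ≅ I[1,1], I[1,3], I[3,3]^3. HN layers by μ_θ (3 steps, strictly decreasing):
  μ^(1)=29; μ^(2)=-34; μ^(3)=-41

((0, 0, 4); (0, 1, 0); (2, 0, 0))


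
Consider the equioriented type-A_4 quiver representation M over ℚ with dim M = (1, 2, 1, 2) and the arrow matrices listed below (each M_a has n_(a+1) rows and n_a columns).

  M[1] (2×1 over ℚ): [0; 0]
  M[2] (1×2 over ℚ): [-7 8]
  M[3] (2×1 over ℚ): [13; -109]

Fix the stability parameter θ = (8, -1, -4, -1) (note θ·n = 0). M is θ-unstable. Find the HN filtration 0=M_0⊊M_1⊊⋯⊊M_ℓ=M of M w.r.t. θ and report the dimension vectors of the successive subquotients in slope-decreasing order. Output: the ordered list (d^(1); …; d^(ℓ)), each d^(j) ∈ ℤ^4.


Barcode: M ≅ I[1,1], I[2,2], I[2,4], I[4,4]. HN layers by μ_θ (3 steps, strictly decreasing):
  μ^(1)=8; μ^(2)=-1; μ^(3)=-5/2

((1, 0, 0, 0); (0, 1, 0, 2); (0, 1, 1, 0))


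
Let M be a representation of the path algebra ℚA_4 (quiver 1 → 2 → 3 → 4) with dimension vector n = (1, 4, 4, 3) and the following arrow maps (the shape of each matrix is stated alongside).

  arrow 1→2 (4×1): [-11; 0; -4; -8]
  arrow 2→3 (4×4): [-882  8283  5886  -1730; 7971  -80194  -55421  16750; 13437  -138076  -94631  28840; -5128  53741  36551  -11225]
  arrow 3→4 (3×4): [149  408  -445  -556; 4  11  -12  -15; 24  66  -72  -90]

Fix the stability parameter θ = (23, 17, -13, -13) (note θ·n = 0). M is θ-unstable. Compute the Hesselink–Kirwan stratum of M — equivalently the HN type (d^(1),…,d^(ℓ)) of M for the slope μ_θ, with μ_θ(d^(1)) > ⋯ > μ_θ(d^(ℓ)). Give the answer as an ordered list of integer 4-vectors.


Via rank(M_{q-1}∘⋯∘M_p): M ≅ I[1,4], I[2,3]^2, I[2,4], I[4,4].
μ_θ-semistable layers: μ^(1)=7/2; μ^(2)=2; μ^(3)=-3; μ^(4)=-13

((1, 1, 1, 1); (0, 2, 2, 0); (0, 1, 1, 1); (0, 0, 0, 1))


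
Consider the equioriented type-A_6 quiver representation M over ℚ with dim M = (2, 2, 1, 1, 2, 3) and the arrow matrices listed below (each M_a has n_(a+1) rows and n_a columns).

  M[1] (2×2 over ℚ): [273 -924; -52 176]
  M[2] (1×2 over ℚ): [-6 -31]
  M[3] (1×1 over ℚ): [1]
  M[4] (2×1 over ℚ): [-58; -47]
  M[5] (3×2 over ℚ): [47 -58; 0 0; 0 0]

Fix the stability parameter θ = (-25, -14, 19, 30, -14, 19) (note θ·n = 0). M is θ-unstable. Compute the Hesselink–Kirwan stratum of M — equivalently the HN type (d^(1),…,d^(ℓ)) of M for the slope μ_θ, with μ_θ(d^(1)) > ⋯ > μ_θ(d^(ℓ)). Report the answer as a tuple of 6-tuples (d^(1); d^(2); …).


Barcode: M ≅ I[1,1], I[1,5], I[2,2], I[5,6], I[6,6]^2. HN layers by μ_θ (4 steps, strictly decreasing):
  μ^(1)=19; μ^(2)=35/3; μ^(3)=-14; μ^(4)=-25

((0, 0, 0, 0, 0, 3); (0, 0, 1, 1, 1, 0); (0, 2, 0, 0, 1, 0); (2, 0, 0, 0, 0, 0))


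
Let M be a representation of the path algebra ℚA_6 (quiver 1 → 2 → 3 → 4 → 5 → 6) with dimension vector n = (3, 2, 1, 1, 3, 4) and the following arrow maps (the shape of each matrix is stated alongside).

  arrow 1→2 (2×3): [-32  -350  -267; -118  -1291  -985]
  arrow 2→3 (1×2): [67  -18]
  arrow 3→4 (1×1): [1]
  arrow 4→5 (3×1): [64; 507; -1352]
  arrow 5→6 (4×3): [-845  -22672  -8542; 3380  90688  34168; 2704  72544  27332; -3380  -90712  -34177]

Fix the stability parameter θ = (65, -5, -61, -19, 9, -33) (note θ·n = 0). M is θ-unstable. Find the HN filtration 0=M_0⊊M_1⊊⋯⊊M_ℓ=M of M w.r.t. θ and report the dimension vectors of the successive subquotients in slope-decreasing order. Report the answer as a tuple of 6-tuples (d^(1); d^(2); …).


Barcode: M ≅ I[1,1], I[1,2], I[1,5], I[5,6]^2, I[6,6]^2. HN layers by μ_θ (6 steps, strictly decreasing):
  μ^(1)=65; μ^(2)=30; μ^(3)=9; μ^(4)=-5; μ^(5)=-12; μ^(6)=-33

((1, 0, 0, 0, 0, 0); (1, 1, 0, 0, 0, 0); (0, 0, 0, 0, 1, 0); (1, 1, 1, 1, 0, 0); (0, 0, 0, 0, 2, 2); (0, 0, 0, 0, 0, 2))


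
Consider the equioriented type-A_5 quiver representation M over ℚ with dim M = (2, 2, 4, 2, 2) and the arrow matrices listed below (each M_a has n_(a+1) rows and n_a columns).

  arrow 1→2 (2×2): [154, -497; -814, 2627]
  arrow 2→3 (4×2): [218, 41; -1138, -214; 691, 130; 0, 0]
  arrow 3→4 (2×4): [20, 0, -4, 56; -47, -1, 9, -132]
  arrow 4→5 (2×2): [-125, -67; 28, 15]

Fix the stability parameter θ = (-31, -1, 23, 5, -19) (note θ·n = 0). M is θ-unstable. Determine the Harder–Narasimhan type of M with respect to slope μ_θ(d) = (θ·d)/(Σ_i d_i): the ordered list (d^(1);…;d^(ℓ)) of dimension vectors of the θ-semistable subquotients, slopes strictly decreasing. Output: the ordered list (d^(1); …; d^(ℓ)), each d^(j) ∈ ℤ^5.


Barcode: M ≅ I[1,1], I[1,5], I[2,5], I[3,3]^2. HN layers by μ_θ (4 steps, strictly decreasing):
  μ^(1)=23; μ^(2)=3; μ^(3)=-1; μ^(4)=-31

((0, 0, 2, 0, 0); (0, 0, 2, 2, 2); (0, 2, 0, 0, 0); (2, 0, 0, 0, 0))


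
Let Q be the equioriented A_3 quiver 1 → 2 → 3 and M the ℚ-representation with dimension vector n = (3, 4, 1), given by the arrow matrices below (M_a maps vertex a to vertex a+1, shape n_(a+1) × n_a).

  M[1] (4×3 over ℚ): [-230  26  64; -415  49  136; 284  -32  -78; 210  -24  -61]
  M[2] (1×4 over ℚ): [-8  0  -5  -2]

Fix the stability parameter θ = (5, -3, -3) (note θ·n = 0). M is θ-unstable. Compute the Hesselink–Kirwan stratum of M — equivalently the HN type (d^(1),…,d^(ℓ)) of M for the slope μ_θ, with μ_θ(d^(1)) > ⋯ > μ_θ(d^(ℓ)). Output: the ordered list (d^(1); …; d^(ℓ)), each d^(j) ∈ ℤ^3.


Barcode: M ≅ I[1,1], I[1,2]^2, I[2,2], I[2,3]. HN layers by μ_θ (3 steps, strictly decreasing):
  μ^(1)=5; μ^(2)=1; μ^(3)=-3

((1, 0, 0); (2, 2, 0); (0, 2, 1))


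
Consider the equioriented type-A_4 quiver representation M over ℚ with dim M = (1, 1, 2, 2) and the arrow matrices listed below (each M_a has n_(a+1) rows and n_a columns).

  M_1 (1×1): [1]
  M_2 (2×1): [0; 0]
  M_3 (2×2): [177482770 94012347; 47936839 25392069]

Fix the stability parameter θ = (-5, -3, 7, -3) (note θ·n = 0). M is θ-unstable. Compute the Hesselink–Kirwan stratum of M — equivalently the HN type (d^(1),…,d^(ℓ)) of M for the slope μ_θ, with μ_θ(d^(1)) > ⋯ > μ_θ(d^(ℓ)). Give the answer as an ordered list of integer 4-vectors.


Interval decomposition of M: I[1,2], I[3,4]^2.
HN type (ℓ=3): μ^(1)=2; μ^(2)=-3; μ^(3)=-5

((0, 0, 2, 2); (0, 1, 0, 0); (1, 0, 0, 0))


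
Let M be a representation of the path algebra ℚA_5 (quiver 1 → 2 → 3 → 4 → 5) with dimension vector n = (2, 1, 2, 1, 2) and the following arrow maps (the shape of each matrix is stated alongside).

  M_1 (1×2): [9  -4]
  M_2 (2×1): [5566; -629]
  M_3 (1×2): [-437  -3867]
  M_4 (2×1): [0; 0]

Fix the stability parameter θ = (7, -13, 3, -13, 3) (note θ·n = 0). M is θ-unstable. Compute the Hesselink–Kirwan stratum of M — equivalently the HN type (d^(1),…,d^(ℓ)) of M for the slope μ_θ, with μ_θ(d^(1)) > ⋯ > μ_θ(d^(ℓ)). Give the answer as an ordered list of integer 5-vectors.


Interval decomposition of M: I[1,1], I[1,4], I[3,3], I[5,5]^2.
HN type (ℓ=3): μ^(1)=7; μ^(2)=3; μ^(3)=-4

((1, 0, 0, 0, 0); (0, 0, 1, 0, 2); (1, 1, 1, 1, 0))


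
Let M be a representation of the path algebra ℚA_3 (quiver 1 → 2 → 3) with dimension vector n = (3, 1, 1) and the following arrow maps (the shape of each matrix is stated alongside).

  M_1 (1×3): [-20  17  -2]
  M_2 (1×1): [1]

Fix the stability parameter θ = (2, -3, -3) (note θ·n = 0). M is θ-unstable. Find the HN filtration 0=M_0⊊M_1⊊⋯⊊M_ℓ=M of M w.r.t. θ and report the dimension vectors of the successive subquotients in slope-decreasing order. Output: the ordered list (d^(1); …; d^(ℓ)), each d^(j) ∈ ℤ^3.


Barcode: M ≅ I[1,1]^2, I[1,3]. HN layers by μ_θ (2 steps, strictly decreasing):
  μ^(1)=2; μ^(2)=-4/3

((2, 0, 0); (1, 1, 1))


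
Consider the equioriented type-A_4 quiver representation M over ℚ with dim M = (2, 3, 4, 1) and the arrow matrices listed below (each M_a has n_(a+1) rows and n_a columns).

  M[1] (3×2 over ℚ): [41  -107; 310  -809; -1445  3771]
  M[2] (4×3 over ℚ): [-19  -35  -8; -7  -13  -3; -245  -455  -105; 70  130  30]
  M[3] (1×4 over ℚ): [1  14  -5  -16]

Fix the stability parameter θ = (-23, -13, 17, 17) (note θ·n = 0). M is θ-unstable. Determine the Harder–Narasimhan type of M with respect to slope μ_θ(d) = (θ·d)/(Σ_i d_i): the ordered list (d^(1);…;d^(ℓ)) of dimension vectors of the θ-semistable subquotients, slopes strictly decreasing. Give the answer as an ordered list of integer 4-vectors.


Barcode: M ≅ I[1,3], I[1,4], I[2,2], I[3,3]^2. HN layers by μ_θ (3 steps, strictly decreasing):
  μ^(1)=17; μ^(2)=-13; μ^(3)=-23

((0, 0, 4, 1); (0, 3, 0, 0); (2, 0, 0, 0))


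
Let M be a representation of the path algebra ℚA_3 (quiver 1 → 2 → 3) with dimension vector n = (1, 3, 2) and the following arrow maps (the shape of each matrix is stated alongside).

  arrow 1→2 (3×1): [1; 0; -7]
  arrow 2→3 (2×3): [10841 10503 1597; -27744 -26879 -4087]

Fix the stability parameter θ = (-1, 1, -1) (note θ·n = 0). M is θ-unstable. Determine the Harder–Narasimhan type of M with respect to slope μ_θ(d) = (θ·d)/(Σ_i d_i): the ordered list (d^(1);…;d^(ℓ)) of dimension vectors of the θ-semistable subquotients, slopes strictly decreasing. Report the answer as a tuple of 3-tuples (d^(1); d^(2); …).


Barcode: M ≅ I[1,3], I[2,2], I[2,3]. HN layers by μ_θ (3 steps, strictly decreasing):
  μ^(1)=1; μ^(2)=0; μ^(3)=-1

((0, 1, 0); (0, 2, 2); (1, 0, 0))


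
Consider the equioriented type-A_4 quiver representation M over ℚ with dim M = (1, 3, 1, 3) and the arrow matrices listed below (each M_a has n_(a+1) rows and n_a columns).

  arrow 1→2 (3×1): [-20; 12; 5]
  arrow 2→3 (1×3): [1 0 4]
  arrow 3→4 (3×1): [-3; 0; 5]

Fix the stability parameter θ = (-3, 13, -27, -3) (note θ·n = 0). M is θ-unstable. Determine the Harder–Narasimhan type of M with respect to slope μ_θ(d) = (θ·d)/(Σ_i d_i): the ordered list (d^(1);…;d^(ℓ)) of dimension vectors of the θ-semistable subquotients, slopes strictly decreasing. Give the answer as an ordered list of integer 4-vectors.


Interval decomposition of M: I[1,2], I[2,2], I[2,4], I[4,4]^2.
HN type (ℓ=3): μ^(1)=13; μ^(2)=-3; μ^(3)=-7

((0, 2, 0, 0); (1, 0, 0, 3); (0, 1, 1, 0))


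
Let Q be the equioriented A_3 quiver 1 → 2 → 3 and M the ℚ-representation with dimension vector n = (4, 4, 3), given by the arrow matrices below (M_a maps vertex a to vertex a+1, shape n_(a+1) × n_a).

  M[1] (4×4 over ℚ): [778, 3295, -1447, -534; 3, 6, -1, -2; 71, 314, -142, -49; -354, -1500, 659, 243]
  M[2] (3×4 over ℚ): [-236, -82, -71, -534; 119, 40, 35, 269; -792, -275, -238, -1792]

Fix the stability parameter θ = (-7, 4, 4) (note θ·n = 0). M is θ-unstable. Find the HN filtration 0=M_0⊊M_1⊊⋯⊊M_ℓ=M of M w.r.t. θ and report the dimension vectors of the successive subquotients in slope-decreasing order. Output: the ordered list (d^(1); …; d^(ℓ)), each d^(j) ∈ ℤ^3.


Barcode: M ≅ I[1,1], I[1,3]^3, I[2,2]. HN layers by μ_θ (2 steps, strictly decreasing):
  μ^(1)=4; μ^(2)=-7

((0, 4, 3); (4, 0, 0))


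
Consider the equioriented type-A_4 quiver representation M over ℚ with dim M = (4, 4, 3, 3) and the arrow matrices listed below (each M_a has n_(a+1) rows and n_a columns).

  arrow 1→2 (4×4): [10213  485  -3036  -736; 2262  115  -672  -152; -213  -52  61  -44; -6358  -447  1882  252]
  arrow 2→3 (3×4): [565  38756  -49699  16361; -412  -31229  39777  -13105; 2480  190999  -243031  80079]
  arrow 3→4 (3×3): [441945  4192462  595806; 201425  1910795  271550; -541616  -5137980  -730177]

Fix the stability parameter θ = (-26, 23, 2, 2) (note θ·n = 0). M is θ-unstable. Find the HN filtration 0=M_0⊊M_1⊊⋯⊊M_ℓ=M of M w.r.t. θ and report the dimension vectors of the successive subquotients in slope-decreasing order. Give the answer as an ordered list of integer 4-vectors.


Via rank(M_{q-1}∘⋯∘M_p): M ≅ I[1,2]^2, I[1,4]^2, I[3,4].
μ_θ-semistable layers: μ^(1)=23; μ^(2)=9; μ^(3)=2; μ^(4)=-26

((0, 2, 0, 0); (0, 2, 2, 2); (0, 0, 1, 1); (4, 0, 0, 0))


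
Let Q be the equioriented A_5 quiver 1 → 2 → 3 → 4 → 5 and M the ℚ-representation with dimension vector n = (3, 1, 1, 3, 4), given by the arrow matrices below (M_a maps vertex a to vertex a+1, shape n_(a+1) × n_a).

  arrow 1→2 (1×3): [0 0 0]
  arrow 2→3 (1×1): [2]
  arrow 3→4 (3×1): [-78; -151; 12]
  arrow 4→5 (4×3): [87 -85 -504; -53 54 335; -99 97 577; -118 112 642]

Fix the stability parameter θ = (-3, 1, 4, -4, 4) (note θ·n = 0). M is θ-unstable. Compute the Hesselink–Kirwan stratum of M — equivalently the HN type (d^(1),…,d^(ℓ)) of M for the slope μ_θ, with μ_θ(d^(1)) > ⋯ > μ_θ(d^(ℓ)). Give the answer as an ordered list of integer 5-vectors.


Via rank(M_{q-1}∘⋯∘M_p): M ≅ I[1,1]^3, I[2,5], I[4,5]^2, I[5,5].
μ_θ-semistable layers: μ^(1)=4; μ^(2)=1/3; μ^(3)=-3; μ^(4)=-4

((0, 0, 0, 0, 4); (0, 1, 1, 1, 0); (3, 0, 0, 0, 0); (0, 0, 0, 2, 0))


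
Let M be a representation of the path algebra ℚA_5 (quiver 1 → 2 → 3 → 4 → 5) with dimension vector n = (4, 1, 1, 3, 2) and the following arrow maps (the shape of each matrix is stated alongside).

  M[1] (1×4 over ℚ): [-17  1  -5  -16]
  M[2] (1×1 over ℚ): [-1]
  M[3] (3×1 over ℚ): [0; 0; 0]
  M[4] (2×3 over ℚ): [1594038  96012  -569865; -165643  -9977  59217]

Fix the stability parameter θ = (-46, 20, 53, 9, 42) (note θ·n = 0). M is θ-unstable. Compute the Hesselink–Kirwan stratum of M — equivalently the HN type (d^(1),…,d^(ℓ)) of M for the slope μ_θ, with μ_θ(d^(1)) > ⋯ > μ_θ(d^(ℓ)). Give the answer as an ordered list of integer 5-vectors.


Barcode: M ≅ I[1,1]^3, I[1,3], I[4,4], I[4,5]^2. HN layers by μ_θ (5 steps, strictly decreasing):
  μ^(1)=53; μ^(2)=42; μ^(3)=20; μ^(4)=9; μ^(5)=-46

((0, 0, 1, 0, 0); (0, 0, 0, 0, 2); (0, 1, 0, 0, 0); (0, 0, 0, 3, 0); (4, 0, 0, 0, 0))


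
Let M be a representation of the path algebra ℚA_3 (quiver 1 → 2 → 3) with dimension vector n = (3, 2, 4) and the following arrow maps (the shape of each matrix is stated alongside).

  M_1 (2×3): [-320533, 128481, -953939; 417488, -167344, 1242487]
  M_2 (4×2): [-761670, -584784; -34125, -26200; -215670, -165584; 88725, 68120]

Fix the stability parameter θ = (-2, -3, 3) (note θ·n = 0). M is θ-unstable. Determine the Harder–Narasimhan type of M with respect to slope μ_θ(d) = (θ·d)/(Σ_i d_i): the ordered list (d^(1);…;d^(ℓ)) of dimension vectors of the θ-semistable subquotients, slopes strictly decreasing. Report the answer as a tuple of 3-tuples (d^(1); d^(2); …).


Barcode: M ≅ I[1,1], I[1,2], I[1,3], I[3,3]^3. HN layers by μ_θ (3 steps, strictly decreasing):
  μ^(1)=3; μ^(2)=-2; μ^(3)=-5/2

((0, 0, 4); (1, 0, 0); (2, 2, 0))


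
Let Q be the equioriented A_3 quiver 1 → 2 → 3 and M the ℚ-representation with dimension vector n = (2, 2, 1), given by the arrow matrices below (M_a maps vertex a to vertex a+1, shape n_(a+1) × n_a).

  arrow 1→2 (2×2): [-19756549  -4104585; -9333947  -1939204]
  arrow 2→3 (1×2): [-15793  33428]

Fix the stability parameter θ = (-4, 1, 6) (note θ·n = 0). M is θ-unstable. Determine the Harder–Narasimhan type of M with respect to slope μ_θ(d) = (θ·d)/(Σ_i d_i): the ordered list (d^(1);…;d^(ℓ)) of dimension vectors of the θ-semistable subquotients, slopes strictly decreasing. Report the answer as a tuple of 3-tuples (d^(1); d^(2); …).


Barcode: M ≅ I[1,2], I[1,3]. HN layers by μ_θ (3 steps, strictly decreasing):
  μ^(1)=6; μ^(2)=1; μ^(3)=-4

((0, 0, 1); (0, 2, 0); (2, 0, 0))


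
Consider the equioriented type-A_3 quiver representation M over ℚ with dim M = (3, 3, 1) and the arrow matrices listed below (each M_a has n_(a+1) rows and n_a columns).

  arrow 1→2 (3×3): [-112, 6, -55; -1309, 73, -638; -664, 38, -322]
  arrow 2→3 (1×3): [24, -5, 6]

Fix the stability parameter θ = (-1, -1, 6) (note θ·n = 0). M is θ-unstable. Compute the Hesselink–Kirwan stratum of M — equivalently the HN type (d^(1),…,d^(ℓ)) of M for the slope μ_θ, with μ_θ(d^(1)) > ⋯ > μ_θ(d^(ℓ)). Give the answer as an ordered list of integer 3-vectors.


Barcode: M ≅ I[1,2]^2, I[1,3]. HN layers by μ_θ (2 steps, strictly decreasing):
  μ^(1)=6; μ^(2)=-1

((0, 0, 1); (3, 3, 0))
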